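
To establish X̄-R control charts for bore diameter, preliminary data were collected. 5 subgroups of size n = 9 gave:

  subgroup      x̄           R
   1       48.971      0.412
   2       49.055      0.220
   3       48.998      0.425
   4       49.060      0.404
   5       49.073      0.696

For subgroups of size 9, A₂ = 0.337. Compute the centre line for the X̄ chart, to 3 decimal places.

49.031

X̄̄ = (48.971 + 49.055 + 48.998 + 49.060 + 49.073) / 5 = 245.1570 / 5 = 49.0314
CL = X̄̄ = 49.0314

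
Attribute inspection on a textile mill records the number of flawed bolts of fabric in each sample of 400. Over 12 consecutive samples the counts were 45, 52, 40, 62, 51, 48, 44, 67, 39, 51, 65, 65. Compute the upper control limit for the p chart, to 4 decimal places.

p̄ = Σdᵢ / (k·n) = 629 / (12 × 400) = 0.13104
UCL = p̄ + 3·√(p̄(1−p̄)/n) = 0.13104 + 3 × √(0.13104×0.86896/400) = 0.13104 + 3 × 0.01687 = 0.18166

0.1817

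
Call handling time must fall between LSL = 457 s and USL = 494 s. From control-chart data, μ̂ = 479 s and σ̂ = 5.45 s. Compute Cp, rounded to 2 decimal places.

1.13

Cp = (USL − LSL) / (6σ̂) = (494 − 457) / (6 × 5.45) = 37.0000 / 32.7000 = 1.1315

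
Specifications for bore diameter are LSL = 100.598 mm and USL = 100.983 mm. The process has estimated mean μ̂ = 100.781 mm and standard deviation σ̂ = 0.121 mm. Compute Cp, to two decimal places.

0.53

Cp = (USL − LSL) / (6σ̂) = (100.983 − 100.598) / (6 × 0.121) = 0.3850 / 0.7260 = 0.5303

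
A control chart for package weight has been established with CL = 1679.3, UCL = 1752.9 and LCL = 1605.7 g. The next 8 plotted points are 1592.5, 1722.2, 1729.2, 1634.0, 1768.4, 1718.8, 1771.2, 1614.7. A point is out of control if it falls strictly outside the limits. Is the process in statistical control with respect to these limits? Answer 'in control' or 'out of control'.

out of control

Compare each point to [1605.7, 1752.9]: sample 1 = 1592.5 < LCL; sample 5 = 1768.4 > UCL; sample 7 = 1771.2 > UCL.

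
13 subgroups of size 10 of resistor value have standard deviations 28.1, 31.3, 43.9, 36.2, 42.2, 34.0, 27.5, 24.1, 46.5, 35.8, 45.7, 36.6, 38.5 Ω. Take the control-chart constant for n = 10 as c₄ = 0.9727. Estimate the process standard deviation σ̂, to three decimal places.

s̄ = (28.1 + 31.3 + 43.9 + 36.2 + 42.2 + 34.0 + 27.5 + 24.1 + 46.5 + 35.8 + 45.7 + 36.6 + 38.5) / 13 = 36.1846
σ̂ = s̄ / c₄ = 36.1846 / 0.9727 = 37.2002

37.200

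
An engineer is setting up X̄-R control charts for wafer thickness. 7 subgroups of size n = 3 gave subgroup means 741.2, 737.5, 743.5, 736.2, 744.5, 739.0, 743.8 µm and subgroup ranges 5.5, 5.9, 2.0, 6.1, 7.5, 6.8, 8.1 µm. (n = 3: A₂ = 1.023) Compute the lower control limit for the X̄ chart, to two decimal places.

X̄̄ = (741.2 + 737.5 + 743.5 + 736.2 + 744.5 + 739.0 + 743.8) / 7 = 5185.7000 / 7 = 740.8143
R̄ = (5.5 + 5.9 + 2.0 + 6.1 + 7.5 + 6.8 + 8.1) / 7 = 41.9000 / 7 = 5.9857
LCL = X̄̄ − A₂·R̄ = 740.8143 − 1.023 × 5.9857 = 734.6909

734.69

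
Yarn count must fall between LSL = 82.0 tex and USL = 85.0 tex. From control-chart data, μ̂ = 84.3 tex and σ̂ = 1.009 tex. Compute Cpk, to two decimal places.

0.23

Cpu = (USL − μ̂) / (3σ̂) = (85.0 − 84.3) / (3 × 1.009) = 0.2313; Cpl = (μ̂ − LSL) / (3σ̂) = (84.3 − 82.0) / (3 × 1.009) = 0.7598; Cpk = min(Cpu, Cpl) = 0.2313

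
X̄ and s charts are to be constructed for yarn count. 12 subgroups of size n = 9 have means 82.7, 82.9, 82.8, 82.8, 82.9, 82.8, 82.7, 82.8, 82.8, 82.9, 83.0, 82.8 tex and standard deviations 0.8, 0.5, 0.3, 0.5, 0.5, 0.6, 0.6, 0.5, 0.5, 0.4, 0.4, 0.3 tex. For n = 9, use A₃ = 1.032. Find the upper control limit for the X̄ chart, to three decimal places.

X̄̄ = (82.7 + 82.9 + 82.8 + 82.8 + 82.9 + 82.8 + 82.7 + 82.8 + 82.8 + 82.9 + 83.0 + 82.8) / 12 = 82.8250
s̄ = (0.8 + 0.5 + 0.3 + 0.5 + 0.5 + 0.6 + 0.6 + 0.5 + 0.5 + 0.4 + 0.4 + 0.3) / 12 = 0.4917
UCL = X̄̄ + A₃·s̄ = 82.8250 + 1.032 × 0.4917 = 83.3324

83.332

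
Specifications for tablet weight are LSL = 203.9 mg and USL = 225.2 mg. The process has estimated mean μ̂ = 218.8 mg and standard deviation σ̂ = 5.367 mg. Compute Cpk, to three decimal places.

Cpu = (USL − μ̂) / (3σ̂) = (225.2 − 218.8) / (3 × 5.367) = 0.3975; Cpl = (μ̂ − LSL) / (3σ̂) = (218.8 − 203.9) / (3 × 5.367) = 0.9254; Cpk = min(Cpu, Cpl) = 0.3975

0.397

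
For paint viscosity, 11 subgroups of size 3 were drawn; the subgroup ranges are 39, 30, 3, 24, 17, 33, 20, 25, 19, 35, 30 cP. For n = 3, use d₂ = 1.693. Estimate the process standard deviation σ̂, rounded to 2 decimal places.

14.77

R̄ = (39 + 30 + 3 + 24 + 17 + 33 + 20 + 25 + 19 + 35 + 30) / 11 = 25.0000
σ̂ = R̄ / d₂ = 25.0000 / 1.693 = 14.7667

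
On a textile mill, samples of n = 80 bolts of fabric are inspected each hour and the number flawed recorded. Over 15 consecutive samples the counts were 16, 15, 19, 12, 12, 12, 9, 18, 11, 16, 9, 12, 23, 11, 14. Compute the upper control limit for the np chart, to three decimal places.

p̄ = Σdᵢ / (k·n) = 209 / (15 × 80) = 0.17417
UCL = np̄ + 3·√(np̄(1−p̄)) = 13.9333 + 3 × √(13.9333×0.82583) = 13.9333 + 3 × 3.3921 = 24.1098

24.110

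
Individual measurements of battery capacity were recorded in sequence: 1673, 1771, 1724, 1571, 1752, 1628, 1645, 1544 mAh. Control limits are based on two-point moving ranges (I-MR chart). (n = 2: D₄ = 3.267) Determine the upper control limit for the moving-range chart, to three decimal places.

Moving ranges: 98, 47, 153, 181, 124, 17, 101; M̄R̄ = 721.0000 / 7 = 103.0000
UCL_MR = D₄·M̄R̄ = 3.267 × 103.0000 = 336.5010

336.501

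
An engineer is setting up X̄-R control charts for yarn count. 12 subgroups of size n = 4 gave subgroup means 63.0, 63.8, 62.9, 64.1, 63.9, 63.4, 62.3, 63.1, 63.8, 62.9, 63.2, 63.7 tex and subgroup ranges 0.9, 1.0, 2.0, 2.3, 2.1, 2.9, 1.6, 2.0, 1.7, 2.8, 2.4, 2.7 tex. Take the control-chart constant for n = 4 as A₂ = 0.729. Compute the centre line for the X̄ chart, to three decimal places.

X̄̄ = (63.0 + 63.8 + 62.9 + 64.1 + 63.9 + 63.4 + 62.3 + 63.1 + 63.8 + 62.9 + 63.2 + 63.7) / 12 = 760.1000 / 12 = 63.3417
CL = X̄̄ = 63.3417

63.342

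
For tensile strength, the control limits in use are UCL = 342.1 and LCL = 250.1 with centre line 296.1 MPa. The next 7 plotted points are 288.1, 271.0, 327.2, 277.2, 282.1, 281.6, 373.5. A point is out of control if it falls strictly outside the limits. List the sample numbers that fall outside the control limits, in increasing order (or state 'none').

Compare each point to [250.1, 342.1]: sample 7 = 373.5 > UCL.

7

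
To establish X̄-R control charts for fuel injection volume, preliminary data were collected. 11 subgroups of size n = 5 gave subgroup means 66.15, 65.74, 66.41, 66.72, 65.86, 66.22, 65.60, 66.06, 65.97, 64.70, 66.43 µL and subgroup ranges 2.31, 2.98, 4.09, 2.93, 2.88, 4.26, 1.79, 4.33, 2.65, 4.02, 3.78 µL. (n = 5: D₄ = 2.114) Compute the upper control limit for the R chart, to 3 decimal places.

R̄ = (2.31 + 2.98 + 4.09 + 2.93 + 2.88 + 4.26 + 1.79 + 4.33 + 2.65 + 4.02 + 3.78) / 11 = 36.0200 / 11 = 3.2745
UCL_R = D₄·R̄ = 2.114 × 3.2745 = 6.9224

6.922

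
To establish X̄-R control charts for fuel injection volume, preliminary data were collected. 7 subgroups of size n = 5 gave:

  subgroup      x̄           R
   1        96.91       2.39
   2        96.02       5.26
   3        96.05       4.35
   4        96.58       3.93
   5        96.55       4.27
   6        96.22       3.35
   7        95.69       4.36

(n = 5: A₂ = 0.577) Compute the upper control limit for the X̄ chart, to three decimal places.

X̄̄ = (96.91 + 96.02 + 96.05 + 96.58 + 96.55 + 96.22 + 95.69) / 7 = 674.0200 / 7 = 96.2886
R̄ = (2.39 + 5.26 + 4.35 + 3.93 + 4.27 + 3.35 + 4.36) / 7 = 27.9100 / 7 = 3.9871
UCL = X̄̄ + A₂·R̄ = 96.2886 + 0.577 × 3.9871 = 98.5892

98.589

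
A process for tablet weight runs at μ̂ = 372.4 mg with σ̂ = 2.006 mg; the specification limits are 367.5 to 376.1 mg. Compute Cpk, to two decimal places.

Cpu = (USL − μ̂) / (3σ̂) = (376.1 − 372.4) / (3 × 2.006) = 0.6148; Cpl = (μ̂ − LSL) / (3σ̂) = (372.4 − 367.5) / (3 × 2.006) = 0.8142; Cpk = min(Cpu, Cpl) = 0.6148

0.61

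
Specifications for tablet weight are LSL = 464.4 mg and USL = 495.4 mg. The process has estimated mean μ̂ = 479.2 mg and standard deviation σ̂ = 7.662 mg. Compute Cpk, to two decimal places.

Cpu = (USL − μ̂) / (3σ̂) = (495.4 − 479.2) / (3 × 7.662) = 0.7048; Cpl = (μ̂ − LSL) / (3σ̂) = (479.2 − 464.4) / (3 × 7.662) = 0.6439; Cpk = min(Cpu, Cpl) = 0.6439

0.64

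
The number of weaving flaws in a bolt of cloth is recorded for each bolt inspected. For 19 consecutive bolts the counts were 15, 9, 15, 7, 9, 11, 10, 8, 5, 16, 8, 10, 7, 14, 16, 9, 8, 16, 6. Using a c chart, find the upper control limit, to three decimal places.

20.183

c̄ = (15 + 9 + 15 + 7 + 9 + 11 + 10 + 8 + 5 + 16 + 8 + 10 + 7 + 14 + 16 + 9 + 8 + 16 + 6) / 19 = 199 / 19 = 10.4737
UCL = c̄ + 3√c̄ = 10.4737 + 3 × √10.4737 = 10.4737 + 3 × 3.2363 = 20.1826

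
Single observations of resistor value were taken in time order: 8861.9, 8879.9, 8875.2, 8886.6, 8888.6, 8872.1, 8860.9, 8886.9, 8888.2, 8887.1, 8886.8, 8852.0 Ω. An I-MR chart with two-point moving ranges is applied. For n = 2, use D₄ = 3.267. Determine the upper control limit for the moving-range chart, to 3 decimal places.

37.808

Moving ranges: 18.0, 4.7, 11.4, 2.0, 16.5, 11.2, 26.0, 1.3, 1.1, 0.3, 34.8; M̄R̄ = 127.3000 / 11 = 11.5727
UCL_MR = D₄·M̄R̄ = 3.267 × 11.5727 = 37.8081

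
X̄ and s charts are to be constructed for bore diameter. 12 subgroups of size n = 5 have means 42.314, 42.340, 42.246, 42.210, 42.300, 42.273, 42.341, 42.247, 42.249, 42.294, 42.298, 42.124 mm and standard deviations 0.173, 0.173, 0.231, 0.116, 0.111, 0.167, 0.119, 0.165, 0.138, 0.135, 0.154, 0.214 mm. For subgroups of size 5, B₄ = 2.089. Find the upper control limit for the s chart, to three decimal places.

s̄ = (0.173 + 0.173 + 0.231 + 0.116 + 0.111 + 0.167 + 0.119 + 0.165 + 0.138 + 0.135 + 0.154 + 0.214) / 12 = 0.1580
UCL_s = B₄·s̄ = 2.089 × 0.1580 = 0.3301

0.330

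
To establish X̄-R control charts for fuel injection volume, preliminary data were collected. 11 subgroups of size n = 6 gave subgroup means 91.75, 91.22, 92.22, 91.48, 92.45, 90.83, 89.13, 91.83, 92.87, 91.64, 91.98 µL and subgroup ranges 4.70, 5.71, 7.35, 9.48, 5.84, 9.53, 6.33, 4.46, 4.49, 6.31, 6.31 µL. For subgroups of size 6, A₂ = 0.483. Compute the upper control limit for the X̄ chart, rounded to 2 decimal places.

94.68

X̄̄ = (91.75 + 91.22 + 92.22 + 91.48 + 92.45 + 90.83 + 89.13 + 91.83 + 92.87 + 91.64 + 91.98) / 11 = 1007.4000 / 11 = 91.5818
R̄ = (4.70 + 5.71 + 7.35 + 9.48 + 5.84 + 9.53 + 6.33 + 4.46 + 4.49 + 6.31 + 6.31) / 11 = 70.5100 / 11 = 6.4100
UCL = X̄̄ + A₂·R̄ = 91.5818 + 0.483 × 6.4100 = 94.6778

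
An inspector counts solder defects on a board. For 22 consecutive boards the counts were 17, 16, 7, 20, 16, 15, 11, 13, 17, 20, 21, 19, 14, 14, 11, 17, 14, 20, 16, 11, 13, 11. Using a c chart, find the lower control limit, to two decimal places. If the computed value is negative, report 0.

c̄ = (17 + 16 + 7 + 20 + 16 + 15 + 11 + 13 + 17 + 20 + 21 + 19 + 14 + 14 + 11 + 17 + 14 + 20 + 16 + 11 + 13 + 11) / 22 = 333 / 22 = 15.1364
LCL = c̄ − 3√c̄ = 15.1364 − 3 × 3.8905 = 3.4647

3.46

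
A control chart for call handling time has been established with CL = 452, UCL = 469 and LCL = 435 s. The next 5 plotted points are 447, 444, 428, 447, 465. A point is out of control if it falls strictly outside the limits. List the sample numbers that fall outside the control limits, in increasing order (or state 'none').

3

Compare each point to [435, 469]: sample 3 = 428 < LCL.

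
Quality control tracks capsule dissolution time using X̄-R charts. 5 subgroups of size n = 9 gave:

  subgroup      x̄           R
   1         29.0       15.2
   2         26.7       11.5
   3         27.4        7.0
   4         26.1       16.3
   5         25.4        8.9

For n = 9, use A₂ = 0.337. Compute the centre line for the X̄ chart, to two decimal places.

26.92

X̄̄ = (29.0 + 26.7 + 27.4 + 26.1 + 25.4) / 5 = 134.6000 / 5 = 26.9200
CL = X̄̄ = 26.9200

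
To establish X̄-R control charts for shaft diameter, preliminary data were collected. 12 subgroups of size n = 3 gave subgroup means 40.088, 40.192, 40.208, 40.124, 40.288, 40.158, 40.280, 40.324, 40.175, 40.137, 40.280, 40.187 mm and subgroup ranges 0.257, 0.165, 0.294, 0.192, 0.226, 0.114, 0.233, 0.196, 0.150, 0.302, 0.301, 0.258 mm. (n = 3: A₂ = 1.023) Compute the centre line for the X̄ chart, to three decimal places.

X̄̄ = (40.088 + 40.192 + 40.208 + 40.124 + 40.288 + 40.158 + 40.280 + 40.324 + 40.175 + 40.137 + 40.280 + 40.187) / 12 = 482.4410 / 12 = 40.2034
CL = X̄̄ = 40.2034

40.203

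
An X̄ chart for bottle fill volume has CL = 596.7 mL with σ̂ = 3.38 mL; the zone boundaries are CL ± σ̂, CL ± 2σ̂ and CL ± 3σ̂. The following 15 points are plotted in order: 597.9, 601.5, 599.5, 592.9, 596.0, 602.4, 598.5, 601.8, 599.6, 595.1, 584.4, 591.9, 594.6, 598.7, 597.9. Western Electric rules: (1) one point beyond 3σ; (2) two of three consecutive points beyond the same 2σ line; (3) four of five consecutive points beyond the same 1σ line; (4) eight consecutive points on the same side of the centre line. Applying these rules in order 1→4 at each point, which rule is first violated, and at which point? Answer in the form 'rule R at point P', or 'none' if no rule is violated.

Zone of each point (C = within 1σ̂, B = 1σ̂–2σ̂, A = 2σ̂–3σ̂, * = beyond 3σ̂; sign = side of CL): 1:+C, 2:+B, 3:+C, 4:-B, 5:-C, 6:+B, 7:+C, 8:+B, 9:+C, 10:-C, 11:-*, 12:-B, 13:-C, 14:+C, 15:+C
Rule 1 (one point beyond the 3σ limits) is satisfied at point 11.

rule 1 at point 11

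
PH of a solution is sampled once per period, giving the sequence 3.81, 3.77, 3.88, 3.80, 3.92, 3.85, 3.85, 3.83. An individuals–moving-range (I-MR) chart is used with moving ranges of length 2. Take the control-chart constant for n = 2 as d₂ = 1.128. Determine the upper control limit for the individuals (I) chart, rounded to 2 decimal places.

4.01

X̄ = (3.81 + 3.77 + 3.88 + 3.80 + 3.92 + 3.85 + 3.85 + 3.83) / 8 = 3.8388
Moving ranges: 0.04, 0.11, 0.08, 0.12, 0.07, 0.00, 0.02; M̄R̄ = 0.4400 / 7 = 0.0629
UCL = X̄ + 3·M̄R̄/d₂ = 3.8388 + 3 × 0.0629 / 1.128 = 4.0059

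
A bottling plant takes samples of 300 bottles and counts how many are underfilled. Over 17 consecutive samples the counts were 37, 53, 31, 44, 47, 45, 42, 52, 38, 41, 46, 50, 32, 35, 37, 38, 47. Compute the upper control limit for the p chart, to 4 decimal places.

p̄ = Σdᵢ / (k·n) = 715 / (17 × 300) = 0.14020
UCL = p̄ + 3·√(p̄(1−p̄)/n) = 0.14020 + 3 × √(0.14020×0.85980/300) = 0.14020 + 3 × 0.02005 = 0.20033

0.2003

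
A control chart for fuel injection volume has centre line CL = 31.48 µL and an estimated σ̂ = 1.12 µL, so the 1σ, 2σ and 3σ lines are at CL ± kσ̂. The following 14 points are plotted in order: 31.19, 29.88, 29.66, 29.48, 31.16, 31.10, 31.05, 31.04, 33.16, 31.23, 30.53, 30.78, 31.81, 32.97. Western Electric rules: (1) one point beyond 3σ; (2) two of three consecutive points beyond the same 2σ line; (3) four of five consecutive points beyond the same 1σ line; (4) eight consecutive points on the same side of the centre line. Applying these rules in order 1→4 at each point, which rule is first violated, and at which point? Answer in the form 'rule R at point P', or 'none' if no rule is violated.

rule 4 at point 8

Zone of each point (C = within 1σ̂, B = 1σ̂–2σ̂, A = 2σ̂–3σ̂, * = beyond 3σ̂; sign = side of CL): 1:-C, 2:-B, 3:-B, 4:-B, 5:-C, 6:-C, 7:-C, 8:-C, 9:+B, 10:-C, 11:-C, 12:-C, 13:+C, 14:+B
Rule 4 (eight consecutive points on the same side of the centre line) is satisfied at point 8.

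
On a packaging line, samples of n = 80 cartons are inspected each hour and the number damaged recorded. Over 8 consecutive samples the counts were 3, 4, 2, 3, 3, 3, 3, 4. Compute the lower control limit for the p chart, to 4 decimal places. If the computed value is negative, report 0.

0.0000

p̄ = Σdᵢ / (k·n) = 25 / (8 × 80) = 0.03906
LCL = p̄ − 3·√(p̄(1−p̄)/n) = 0.03906 − 3 × 0.02166 = -0.02592 → 0 (negative, so LCL = 0)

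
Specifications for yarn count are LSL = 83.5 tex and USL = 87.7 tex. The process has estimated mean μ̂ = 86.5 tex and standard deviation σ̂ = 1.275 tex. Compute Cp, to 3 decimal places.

0.549

Cp = (USL − LSL) / (6σ̂) = (87.7 − 83.5) / (6 × 1.275) = 4.2000 / 7.6500 = 0.5490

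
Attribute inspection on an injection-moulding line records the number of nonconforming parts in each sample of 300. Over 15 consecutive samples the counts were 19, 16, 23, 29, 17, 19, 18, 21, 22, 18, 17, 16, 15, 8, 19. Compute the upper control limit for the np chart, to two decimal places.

30.96

p̄ = Σdᵢ / (k·n) = 277 / (15 × 300) = 0.06156
UCL = np̄ + 3·√(np̄(1−p̄)) = 18.4667 + 3 × √(18.4667×0.93844) = 18.4667 + 3 × 4.1629 = 30.9554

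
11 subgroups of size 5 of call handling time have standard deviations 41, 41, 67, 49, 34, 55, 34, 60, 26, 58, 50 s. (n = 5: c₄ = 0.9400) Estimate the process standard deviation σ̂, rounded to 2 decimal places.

49.81

s̄ = (41 + 41 + 67 + 49 + 34 + 55 + 34 + 60 + 26 + 58 + 50) / 11 = 46.8182
σ̂ = s̄ / c₄ = 46.8182 / 0.9400 = 49.8066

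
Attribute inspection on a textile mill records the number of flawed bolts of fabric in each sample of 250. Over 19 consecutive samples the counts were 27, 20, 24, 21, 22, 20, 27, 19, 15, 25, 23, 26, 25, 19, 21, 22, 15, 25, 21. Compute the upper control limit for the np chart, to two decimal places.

p̄ = Σdᵢ / (k·n) = 417 / (19 × 250) = 0.08779
UCL = np̄ + 3·√(np̄(1−p̄)) = 21.9474 + 3 × √(21.9474×0.91221) = 21.9474 + 3 × 4.4744 = 35.3707

35.37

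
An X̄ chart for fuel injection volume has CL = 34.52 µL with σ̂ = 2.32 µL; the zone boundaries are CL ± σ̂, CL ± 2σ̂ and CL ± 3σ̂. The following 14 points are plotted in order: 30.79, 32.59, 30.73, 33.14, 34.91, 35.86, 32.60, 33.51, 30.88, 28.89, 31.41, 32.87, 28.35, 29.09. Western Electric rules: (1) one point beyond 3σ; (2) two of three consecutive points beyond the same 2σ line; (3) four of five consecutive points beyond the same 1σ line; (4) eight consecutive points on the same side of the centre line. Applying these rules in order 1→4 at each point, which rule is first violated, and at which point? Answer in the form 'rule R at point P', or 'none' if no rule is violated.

Zone of each point (C = within 1σ̂, B = 1σ̂–2σ̂, A = 2σ̂–3σ̂, * = beyond 3σ̂; sign = side of CL): 1:-B, 2:-C, 3:-B, 4:-C, 5:+C, 6:+C, 7:-C, 8:-C, 9:-B, 10:-A, 11:-B, 12:-C, 13:-A, 14:-A
Rule 3 (four of five consecutive points beyond the same 1σ limit) is satisfied at point 13.

rule 3 at point 13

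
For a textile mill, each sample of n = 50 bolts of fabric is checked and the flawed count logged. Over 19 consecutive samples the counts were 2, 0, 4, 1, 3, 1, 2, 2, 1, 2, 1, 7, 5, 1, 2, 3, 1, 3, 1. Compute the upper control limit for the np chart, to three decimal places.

p̄ = Σdᵢ / (k·n) = 42 / (19 × 50) = 0.04421
UCL = np̄ + 3·√(np̄(1−p̄)) = 2.2105 + 3 × √(2.2105×0.95579) = 2.2105 + 3 × 1.4535 = 6.5712

6.571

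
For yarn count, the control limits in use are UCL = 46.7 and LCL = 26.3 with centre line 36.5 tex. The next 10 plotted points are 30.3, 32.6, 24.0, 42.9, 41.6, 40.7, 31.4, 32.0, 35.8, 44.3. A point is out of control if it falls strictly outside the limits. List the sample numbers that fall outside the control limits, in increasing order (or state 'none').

3

Compare each point to [26.3, 46.7]: sample 3 = 24.0 < LCL.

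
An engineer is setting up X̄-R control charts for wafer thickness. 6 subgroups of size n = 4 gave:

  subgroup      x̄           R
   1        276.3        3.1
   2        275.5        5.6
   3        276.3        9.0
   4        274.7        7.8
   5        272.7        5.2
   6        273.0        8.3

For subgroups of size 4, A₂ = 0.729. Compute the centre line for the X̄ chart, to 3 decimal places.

X̄̄ = (276.3 + 275.5 + 276.3 + 274.7 + 272.7 + 273.0) / 6 = 1648.5000 / 6 = 274.7500
CL = X̄̄ = 274.7500

274.750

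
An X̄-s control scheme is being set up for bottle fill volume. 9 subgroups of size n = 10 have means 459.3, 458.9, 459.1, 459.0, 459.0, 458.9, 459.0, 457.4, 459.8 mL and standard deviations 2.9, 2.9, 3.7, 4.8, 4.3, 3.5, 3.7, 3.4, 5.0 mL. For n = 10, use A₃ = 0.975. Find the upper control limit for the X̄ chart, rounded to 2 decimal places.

462.64

X̄̄ = (459.3 + 458.9 + 459.1 + 459.0 + 459.0 + 458.9 + 459.0 + 457.4 + 459.8) / 9 = 458.9333
s̄ = (2.9 + 2.9 + 3.7 + 4.8 + 4.3 + 3.5 + 3.7 + 3.4 + 5.0) / 9 = 3.8000
UCL = X̄̄ + A₃·s̄ = 458.9333 + 0.975 × 3.8000 = 462.6383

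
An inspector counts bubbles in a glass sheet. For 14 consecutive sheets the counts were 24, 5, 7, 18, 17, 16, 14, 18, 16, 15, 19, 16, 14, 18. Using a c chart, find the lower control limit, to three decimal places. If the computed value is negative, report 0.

3.689

c̄ = (24 + 5 + 7 + 18 + 17 + 16 + 14 + 18 + 16 + 15 + 19 + 16 + 14 + 18) / 14 = 217 / 14 = 15.5000
LCL = c̄ − 3√c̄ = 15.5000 − 3 × 3.9370 = 3.6890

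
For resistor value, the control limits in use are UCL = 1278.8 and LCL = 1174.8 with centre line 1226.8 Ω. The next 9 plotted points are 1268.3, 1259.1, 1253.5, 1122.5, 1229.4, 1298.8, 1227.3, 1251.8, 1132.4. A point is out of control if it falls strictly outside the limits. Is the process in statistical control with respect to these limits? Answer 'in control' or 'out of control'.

Compare each point to [1174.8, 1278.8]: sample 4 = 1122.5 < LCL; sample 6 = 1298.8 > UCL; sample 9 = 1132.4 < LCL.

out of control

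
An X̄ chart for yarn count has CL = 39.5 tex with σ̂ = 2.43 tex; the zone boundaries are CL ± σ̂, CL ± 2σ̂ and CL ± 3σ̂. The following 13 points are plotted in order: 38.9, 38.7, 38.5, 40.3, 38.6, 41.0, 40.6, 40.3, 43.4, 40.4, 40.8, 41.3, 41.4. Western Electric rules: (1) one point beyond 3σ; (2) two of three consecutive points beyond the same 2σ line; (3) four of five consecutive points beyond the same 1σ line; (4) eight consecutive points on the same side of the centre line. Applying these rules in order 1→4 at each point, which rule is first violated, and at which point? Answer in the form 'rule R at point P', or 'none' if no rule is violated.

Zone of each point (C = within 1σ̂, B = 1σ̂–2σ̂, A = 2σ̂–3σ̂, * = beyond 3σ̂; sign = side of CL): 1:-C, 2:-C, 3:-C, 4:+C, 5:-C, 6:+C, 7:+C, 8:+C, 9:+B, 10:+C, 11:+C, 12:+C, 13:+C
Rule 4 (eight consecutive points on the same side of the centre line) is satisfied at point 13.

rule 4 at point 13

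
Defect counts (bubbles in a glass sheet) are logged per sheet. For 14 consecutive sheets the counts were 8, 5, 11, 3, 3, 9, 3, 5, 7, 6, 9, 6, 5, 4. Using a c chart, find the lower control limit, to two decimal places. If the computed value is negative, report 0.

c̄ = (8 + 5 + 11 + 3 + 3 + 9 + 3 + 5 + 7 + 6 + 9 + 6 + 5 + 4) / 14 = 84 / 14 = 6.0000
LCL = c̄ − 3√c̄ = 6.0000 − 3 × 2.4495 = -1.3485 → 0 (cannot be negative)

0.00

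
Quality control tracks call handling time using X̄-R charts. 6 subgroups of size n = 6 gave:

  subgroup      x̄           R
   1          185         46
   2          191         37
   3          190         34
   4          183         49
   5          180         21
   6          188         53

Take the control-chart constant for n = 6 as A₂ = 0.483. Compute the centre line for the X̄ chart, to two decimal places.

186.17

X̄̄ = (185 + 191 + 190 + 183 + 180 + 188) / 6 = 1117.0000 / 6 = 186.1667
CL = X̄̄ = 186.1667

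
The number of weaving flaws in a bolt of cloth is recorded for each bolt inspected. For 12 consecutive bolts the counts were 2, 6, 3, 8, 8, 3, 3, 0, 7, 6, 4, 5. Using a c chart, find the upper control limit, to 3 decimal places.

11.006

c̄ = (2 + 6 + 3 + 8 + 8 + 3 + 3 + 0 + 7 + 6 + 4 + 5) / 12 = 55 / 12 = 4.5833
UCL = c̄ + 3√c̄ = 4.5833 + 3 × √4.5833 = 4.5833 + 3 × 2.1409 = 11.0059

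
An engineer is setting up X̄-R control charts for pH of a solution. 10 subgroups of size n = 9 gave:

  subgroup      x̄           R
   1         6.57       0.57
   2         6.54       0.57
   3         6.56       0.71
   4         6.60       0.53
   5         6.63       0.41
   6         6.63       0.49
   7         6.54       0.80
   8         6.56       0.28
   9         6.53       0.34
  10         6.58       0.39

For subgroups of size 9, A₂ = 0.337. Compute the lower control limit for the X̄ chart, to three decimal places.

6.402

X̄̄ = (6.57 + 6.54 + 6.56 + 6.60 + 6.63 + 6.63 + 6.54 + 6.56 + 6.53 + 6.58) / 10 = 65.7400 / 10 = 6.5740
R̄ = (0.57 + 0.57 + 0.71 + 0.53 + 0.41 + 0.49 + 0.80 + 0.28 + 0.34 + 0.39) / 10 = 5.0900 / 10 = 0.5090
LCL = X̄̄ − A₂·R̄ = 6.5740 − 0.337 × 0.5090 = 6.4025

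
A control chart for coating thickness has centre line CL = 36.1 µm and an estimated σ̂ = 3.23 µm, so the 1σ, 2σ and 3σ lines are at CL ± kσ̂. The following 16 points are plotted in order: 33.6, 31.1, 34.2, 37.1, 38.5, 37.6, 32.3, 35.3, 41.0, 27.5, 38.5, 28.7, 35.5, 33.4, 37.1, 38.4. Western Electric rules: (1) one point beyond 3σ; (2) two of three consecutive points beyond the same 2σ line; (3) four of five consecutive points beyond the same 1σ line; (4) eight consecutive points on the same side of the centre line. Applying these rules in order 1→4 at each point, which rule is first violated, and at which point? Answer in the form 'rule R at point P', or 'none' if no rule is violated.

rule 2 at point 12

Zone of each point (C = within 1σ̂, B = 1σ̂–2σ̂, A = 2σ̂–3σ̂, * = beyond 3σ̂; sign = side of CL): 1:-C, 2:-B, 3:-C, 4:+C, 5:+C, 6:+C, 7:-B, 8:-C, 9:+B, 10:-A, 11:+C, 12:-A, 13:-C, 14:-C, 15:+C, 16:+C
Rule 2 (two of three consecutive points beyond the same 2σ limit) is satisfied at point 12.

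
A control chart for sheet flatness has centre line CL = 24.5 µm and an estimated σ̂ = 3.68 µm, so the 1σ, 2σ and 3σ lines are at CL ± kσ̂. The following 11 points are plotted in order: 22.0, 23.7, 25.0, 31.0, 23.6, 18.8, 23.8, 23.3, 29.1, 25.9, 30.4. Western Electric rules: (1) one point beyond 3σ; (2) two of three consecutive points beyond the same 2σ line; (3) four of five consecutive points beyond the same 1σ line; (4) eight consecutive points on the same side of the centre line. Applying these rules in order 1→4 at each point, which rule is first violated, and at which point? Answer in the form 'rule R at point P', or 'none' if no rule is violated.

Zone of each point (C = within 1σ̂, B = 1σ̂–2σ̂, A = 2σ̂–3σ̂, * = beyond 3σ̂; sign = side of CL): 1:-C, 2:-C, 3:+C, 4:+B, 5:-C, 6:-B, 7:-C, 8:-C, 9:+B, 10:+C, 11:+B
No rule fires across all 11 points.

none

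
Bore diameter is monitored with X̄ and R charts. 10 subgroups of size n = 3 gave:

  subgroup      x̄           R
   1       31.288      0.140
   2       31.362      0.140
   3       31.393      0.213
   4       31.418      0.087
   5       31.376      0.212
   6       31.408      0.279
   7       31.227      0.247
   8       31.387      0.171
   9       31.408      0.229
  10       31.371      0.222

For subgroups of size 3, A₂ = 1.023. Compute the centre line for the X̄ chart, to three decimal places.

31.364

X̄̄ = (31.288 + 31.362 + 31.393 + 31.418 + 31.376 + 31.408 + 31.227 + 31.387 + 31.408 + 31.371) / 10 = 313.6380 / 10 = 31.3638
CL = X̄̄ = 31.3638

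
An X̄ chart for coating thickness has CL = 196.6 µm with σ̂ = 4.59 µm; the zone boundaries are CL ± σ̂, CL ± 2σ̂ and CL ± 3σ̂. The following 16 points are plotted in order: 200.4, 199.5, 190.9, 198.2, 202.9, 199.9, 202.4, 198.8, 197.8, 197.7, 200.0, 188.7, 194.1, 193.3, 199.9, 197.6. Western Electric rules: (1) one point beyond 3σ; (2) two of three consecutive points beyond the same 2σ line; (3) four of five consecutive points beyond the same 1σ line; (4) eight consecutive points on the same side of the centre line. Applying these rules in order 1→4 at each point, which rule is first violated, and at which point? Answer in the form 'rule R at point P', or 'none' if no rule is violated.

rule 4 at point 11

Zone of each point (C = within 1σ̂, B = 1σ̂–2σ̂, A = 2σ̂–3σ̂, * = beyond 3σ̂; sign = side of CL): 1:+C, 2:+C, 3:-B, 4:+C, 5:+B, 6:+C, 7:+B, 8:+C, 9:+C, 10:+C, 11:+C, 12:-B, 13:-C, 14:-C, 15:+C, 16:+C
Rule 4 (eight consecutive points on the same side of the centre line) is satisfied at point 11.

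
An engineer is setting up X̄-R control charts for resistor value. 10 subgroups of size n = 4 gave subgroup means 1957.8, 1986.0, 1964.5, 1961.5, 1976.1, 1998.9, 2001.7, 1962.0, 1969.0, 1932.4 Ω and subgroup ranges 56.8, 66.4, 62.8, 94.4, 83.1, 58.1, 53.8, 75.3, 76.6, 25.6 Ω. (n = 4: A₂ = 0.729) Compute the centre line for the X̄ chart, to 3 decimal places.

X̄̄ = (1957.8 + 1986.0 + 1964.5 + 1961.5 + 1976.1 + 1998.9 + 2001.7 + 1962.0 + 1969.0 + 1932.4) / 10 = 19709.9000 / 10 = 1970.9900
CL = X̄̄ = 1970.9900

1970.990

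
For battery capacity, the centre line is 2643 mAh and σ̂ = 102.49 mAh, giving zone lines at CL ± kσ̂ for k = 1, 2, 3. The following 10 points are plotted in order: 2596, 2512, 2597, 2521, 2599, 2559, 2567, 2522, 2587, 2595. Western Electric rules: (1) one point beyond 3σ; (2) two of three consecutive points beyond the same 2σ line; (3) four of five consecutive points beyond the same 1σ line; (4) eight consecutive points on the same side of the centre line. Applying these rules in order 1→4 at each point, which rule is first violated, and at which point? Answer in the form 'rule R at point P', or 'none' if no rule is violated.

rule 4 at point 8

Zone of each point (C = within 1σ̂, B = 1σ̂–2σ̂, A = 2σ̂–3σ̂, * = beyond 3σ̂; sign = side of CL): 1:-C, 2:-B, 3:-C, 4:-B, 5:-C, 6:-C, 7:-C, 8:-B, 9:-C, 10:-C
Rule 4 (eight consecutive points on the same side of the centre line) is satisfied at point 8.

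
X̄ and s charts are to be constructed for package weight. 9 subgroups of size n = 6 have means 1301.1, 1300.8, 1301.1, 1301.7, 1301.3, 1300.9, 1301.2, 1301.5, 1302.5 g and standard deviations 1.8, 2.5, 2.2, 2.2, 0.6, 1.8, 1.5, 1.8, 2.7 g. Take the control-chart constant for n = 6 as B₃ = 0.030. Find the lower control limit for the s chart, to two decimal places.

s̄ = (1.8 + 2.5 + 2.2 + 2.2 + 0.6 + 1.8 + 1.5 + 1.8 + 2.7) / 9 = 1.9000
LCL_s = B₃·s̄ = 0.030 × 1.9000 = 0.0570

0.06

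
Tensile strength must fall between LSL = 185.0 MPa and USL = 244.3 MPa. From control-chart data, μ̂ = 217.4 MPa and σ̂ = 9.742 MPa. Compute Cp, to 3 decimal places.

1.015

Cp = (USL − LSL) / (6σ̂) = (244.3 − 185.0) / (6 × 9.742) = 59.3000 / 58.4520 = 1.0145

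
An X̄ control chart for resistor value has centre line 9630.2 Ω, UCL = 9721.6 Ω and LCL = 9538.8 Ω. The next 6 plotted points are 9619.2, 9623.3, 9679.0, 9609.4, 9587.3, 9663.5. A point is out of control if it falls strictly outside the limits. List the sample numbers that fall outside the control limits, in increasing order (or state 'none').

All 6 points lie within [9538.8, 9721.6].

none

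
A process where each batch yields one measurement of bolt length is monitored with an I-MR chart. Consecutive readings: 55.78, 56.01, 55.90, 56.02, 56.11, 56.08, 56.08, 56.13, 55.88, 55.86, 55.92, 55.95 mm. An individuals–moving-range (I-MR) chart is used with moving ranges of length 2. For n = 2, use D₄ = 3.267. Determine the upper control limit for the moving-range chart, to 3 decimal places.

0.294

Moving ranges: 0.23, 0.11, 0.12, 0.09, 0.03, 0.00, 0.05, 0.25, 0.02, 0.06, 0.03; M̄R̄ = 0.9900 / 11 = 0.0900
UCL_MR = D₄·M̄R̄ = 3.267 × 0.0900 = 0.2940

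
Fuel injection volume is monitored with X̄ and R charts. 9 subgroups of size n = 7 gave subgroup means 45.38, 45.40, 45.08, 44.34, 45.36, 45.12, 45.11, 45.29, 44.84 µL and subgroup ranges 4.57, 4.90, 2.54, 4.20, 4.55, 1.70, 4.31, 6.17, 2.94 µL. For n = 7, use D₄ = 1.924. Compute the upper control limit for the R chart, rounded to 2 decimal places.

7.67

R̄ = (4.57 + 4.90 + 2.54 + 4.20 + 4.55 + 1.70 + 4.31 + 6.17 + 2.94) / 9 = 35.8800 / 9 = 3.9867
UCL_R = D₄·R̄ = 1.924 × 3.9867 = 7.6703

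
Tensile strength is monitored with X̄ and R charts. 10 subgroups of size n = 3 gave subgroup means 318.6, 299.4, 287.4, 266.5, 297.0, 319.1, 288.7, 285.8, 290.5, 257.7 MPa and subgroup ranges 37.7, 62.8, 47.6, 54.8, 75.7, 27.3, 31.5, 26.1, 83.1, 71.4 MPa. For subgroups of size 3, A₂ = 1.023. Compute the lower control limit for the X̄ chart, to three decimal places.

238.079

X̄̄ = (318.6 + 299.4 + 287.4 + 266.5 + 297.0 + 319.1 + 288.7 + 285.8 + 290.5 + 257.7) / 10 = 2910.7000 / 10 = 291.0700
R̄ = (37.7 + 62.8 + 47.6 + 54.8 + 75.7 + 27.3 + 31.5 + 26.1 + 83.1 + 71.4) / 10 = 518.0000 / 10 = 51.8000
LCL = X̄̄ − A₂·R̄ = 291.0700 − 1.023 × 51.8000 = 238.0786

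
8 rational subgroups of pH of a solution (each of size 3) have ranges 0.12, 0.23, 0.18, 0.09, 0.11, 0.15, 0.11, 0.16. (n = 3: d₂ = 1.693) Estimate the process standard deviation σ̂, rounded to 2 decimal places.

0.08

R̄ = (0.12 + 0.23 + 0.18 + 0.09 + 0.11 + 0.15 + 0.11 + 0.16) / 8 = 0.1437
σ̂ = R̄ / d₂ = 0.1437 / 1.693 = 0.0849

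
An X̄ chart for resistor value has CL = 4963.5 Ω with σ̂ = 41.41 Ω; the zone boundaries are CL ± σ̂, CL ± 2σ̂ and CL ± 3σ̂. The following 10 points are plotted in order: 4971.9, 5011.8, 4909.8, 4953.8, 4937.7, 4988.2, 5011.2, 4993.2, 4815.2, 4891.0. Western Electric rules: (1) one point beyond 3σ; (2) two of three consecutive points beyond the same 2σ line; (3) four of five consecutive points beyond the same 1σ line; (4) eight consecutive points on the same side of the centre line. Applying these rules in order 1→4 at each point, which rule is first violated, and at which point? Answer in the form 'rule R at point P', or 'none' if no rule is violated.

Zone of each point (C = within 1σ̂, B = 1σ̂–2σ̂, A = 2σ̂–3σ̂, * = beyond 3σ̂; sign = side of CL): 1:+C, 2:+B, 3:-B, 4:-C, 5:-C, 6:+C, 7:+B, 8:+C, 9:-*, 10:-B
Rule 1 (one point beyond the 3σ limits) is satisfied at point 9.

rule 1 at point 9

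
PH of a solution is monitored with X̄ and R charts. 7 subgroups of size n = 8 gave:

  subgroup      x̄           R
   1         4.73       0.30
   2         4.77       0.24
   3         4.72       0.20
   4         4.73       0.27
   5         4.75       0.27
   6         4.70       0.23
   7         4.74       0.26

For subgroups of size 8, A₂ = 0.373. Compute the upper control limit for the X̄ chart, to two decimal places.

X̄̄ = (4.73 + 4.77 + 4.72 + 4.73 + 4.75 + 4.70 + 4.74) / 7 = 33.1400 / 7 = 4.7343
R̄ = (0.30 + 0.24 + 0.20 + 0.27 + 0.27 + 0.23 + 0.26) / 7 = 1.7700 / 7 = 0.2529
UCL = X̄̄ + A₂·R̄ = 4.7343 + 0.373 × 0.2529 = 4.8286

4.83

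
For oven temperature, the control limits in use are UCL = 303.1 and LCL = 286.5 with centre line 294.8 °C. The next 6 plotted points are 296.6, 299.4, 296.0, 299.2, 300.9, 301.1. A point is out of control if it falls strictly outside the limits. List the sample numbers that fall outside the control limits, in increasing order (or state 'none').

none

All 6 points lie within [286.5, 303.1].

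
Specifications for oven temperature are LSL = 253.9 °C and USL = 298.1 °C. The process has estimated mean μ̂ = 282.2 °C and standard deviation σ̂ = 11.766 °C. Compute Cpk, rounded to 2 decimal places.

0.45

Cpu = (USL − μ̂) / (3σ̂) = (298.1 − 282.2) / (3 × 11.766) = 0.4505; Cpl = (μ̂ − LSL) / (3σ̂) = (282.2 − 253.9) / (3 × 11.766) = 0.8017; Cpk = min(Cpu, Cpl) = 0.4505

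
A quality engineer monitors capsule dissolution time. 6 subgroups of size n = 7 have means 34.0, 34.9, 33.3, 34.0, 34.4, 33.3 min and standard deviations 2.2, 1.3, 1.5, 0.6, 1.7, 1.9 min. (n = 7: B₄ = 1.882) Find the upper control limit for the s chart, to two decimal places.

2.89

s̄ = (2.2 + 1.3 + 1.5 + 0.6 + 1.7 + 1.9) / 6 = 1.5333
UCL_s = B₄·s̄ = 1.882 × 1.5333 = 2.8857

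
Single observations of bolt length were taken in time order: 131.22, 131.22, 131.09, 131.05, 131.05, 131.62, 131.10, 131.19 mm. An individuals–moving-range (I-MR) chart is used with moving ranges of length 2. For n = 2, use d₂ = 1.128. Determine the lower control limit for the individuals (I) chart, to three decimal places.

X̄ = (131.22 + 131.22 + 131.09 + 131.05 + 131.05 + 131.62 + 131.10 + 131.19) / 8 = 131.1925
Moving ranges: 0.00, 0.13, 0.04, 0.00, 0.57, 0.52, 0.09; M̄R̄ = 1.3500 / 7 = 0.1929
LCL = X̄ − 3·M̄R̄/d₂ = 131.1925 − 3 × 0.1929 / 1.128 = 130.6796

130.680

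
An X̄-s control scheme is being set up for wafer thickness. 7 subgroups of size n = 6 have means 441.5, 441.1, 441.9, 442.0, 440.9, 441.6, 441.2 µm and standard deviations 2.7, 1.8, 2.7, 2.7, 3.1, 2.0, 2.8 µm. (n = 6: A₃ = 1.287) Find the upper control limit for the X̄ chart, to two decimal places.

444.73

X̄̄ = (441.5 + 441.1 + 441.9 + 442.0 + 440.9 + 441.6 + 441.2) / 7 = 441.4571
s̄ = (2.7 + 1.8 + 2.7 + 2.7 + 3.1 + 2.0 + 2.8) / 7 = 2.5429
UCL = X̄̄ + A₃·s̄ = 441.4571 + 1.287 × 2.5429 = 444.7298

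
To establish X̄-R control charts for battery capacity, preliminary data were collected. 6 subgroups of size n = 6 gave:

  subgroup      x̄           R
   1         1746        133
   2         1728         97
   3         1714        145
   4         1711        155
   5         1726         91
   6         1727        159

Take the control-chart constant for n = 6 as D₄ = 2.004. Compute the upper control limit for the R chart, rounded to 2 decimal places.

R̄ = (133 + 97 + 145 + 155 + 91 + 159) / 6 = 780.0000 / 6 = 130.0000
UCL_R = D₄·R̄ = 2.004 × 130.0000 = 260.5200

260.52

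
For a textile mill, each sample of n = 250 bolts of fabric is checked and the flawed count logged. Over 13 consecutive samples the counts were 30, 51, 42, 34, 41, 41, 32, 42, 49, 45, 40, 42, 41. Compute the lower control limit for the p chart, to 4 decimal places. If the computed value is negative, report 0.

0.0930

p̄ = Σdᵢ / (k·n) = 530 / (13 × 250) = 0.16308
LCL = p̄ − 3·√(p̄(1−p̄)/n) = 0.16308 − 3 × 0.02337 = 0.09298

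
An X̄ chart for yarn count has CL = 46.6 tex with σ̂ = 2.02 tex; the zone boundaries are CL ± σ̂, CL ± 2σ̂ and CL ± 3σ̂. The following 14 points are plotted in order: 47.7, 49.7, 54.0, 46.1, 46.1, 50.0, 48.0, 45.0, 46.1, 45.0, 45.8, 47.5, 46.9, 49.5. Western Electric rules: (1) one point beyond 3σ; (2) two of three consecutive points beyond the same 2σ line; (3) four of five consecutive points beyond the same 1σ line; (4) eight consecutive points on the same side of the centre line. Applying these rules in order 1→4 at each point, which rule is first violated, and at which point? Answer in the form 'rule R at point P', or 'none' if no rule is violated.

Zone of each point (C = within 1σ̂, B = 1σ̂–2σ̂, A = 2σ̂–3σ̂, * = beyond 3σ̂; sign = side of CL): 1:+C, 2:+B, 3:+*, 4:-C, 5:-C, 6:+B, 7:+C, 8:-C, 9:-C, 10:-C, 11:-C, 12:+C, 13:+C, 14:+B
Rule 1 (one point beyond the 3σ limits) is satisfied at point 3.

rule 1 at point 3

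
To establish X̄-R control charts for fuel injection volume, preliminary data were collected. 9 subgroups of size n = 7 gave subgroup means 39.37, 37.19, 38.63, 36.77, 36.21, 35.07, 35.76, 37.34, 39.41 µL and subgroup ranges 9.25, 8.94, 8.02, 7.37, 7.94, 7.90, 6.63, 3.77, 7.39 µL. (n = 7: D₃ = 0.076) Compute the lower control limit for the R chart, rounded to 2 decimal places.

0.57

R̄ = (9.25 + 8.94 + 8.02 + 7.37 + 7.94 + 7.90 + 6.63 + 3.77 + 7.39) / 9 = 67.2100 / 9 = 7.4678
LCL_R = D₃·R̄ = 0.076 × 7.4678 = 0.5676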